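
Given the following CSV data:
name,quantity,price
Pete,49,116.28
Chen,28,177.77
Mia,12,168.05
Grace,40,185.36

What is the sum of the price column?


Values in 'price' column:
  Row 1: 116.28
  Row 2: 177.77
  Row 3: 168.05
  Row 4: 185.36
Sum = 116.28 + 177.77 + 168.05 + 185.36 = 647.46

ANSWER: 647.46


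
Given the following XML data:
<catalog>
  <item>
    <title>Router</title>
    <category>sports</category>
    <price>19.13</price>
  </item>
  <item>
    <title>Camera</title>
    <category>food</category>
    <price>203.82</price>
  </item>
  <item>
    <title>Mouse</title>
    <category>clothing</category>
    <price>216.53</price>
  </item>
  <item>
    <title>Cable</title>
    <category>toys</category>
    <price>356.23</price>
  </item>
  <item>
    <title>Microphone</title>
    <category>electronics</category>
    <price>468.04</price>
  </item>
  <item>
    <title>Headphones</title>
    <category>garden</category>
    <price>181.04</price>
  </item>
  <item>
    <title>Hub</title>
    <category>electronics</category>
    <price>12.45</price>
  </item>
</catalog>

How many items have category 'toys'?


Scanning <item> elements for <category>toys</category>:
  Item 4: Cable -> MATCH
Count: 1

ANSWER: 1


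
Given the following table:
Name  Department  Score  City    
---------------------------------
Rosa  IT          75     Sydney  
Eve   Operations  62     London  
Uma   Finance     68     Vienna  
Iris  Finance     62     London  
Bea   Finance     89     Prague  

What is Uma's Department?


Row 3: Uma
Department = Finance

ANSWER: Finance


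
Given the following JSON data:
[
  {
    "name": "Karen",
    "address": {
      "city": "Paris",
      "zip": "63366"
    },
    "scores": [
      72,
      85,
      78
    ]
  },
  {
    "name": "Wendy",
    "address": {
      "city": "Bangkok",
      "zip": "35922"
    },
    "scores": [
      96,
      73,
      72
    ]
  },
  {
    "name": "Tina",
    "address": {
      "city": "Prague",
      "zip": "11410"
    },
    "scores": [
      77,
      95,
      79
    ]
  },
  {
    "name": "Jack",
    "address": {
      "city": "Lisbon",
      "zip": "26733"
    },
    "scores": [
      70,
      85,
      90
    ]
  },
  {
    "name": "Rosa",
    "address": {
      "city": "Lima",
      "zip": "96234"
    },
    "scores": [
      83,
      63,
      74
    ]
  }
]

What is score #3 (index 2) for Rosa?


Path: records[4].scores[2]
Value: 74

ANSWER: 74


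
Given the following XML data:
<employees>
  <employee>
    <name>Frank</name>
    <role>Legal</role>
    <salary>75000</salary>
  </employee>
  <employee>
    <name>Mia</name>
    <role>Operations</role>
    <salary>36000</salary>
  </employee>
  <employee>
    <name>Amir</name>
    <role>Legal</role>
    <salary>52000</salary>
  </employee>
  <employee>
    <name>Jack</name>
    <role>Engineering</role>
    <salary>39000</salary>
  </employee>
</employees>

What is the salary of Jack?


Searching for <employee> with <name>Jack</name>
Found at position 4
<salary>39000</salary>

ANSWER: 39000


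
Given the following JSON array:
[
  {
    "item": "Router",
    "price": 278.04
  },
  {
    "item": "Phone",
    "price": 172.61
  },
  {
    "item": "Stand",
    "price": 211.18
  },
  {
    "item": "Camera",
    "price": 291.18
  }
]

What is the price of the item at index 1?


Array index 1 -> Phone
price = 172.61

ANSWER: 172.61


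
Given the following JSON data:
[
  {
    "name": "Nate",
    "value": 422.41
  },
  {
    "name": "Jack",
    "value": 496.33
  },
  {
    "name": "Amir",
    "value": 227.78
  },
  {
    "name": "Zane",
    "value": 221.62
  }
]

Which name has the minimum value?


Comparing values:
  Nate: 422.41
  Jack: 496.33
  Amir: 227.78
  Zane: 221.62
Minimum: Zane (221.62)

ANSWER: Zane


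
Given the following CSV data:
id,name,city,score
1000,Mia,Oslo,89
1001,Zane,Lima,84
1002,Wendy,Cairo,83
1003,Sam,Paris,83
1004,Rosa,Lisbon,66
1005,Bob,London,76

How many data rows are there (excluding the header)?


Counting rows (excluding header):
Header: id,name,city,score
Data rows: 6

ANSWER: 6


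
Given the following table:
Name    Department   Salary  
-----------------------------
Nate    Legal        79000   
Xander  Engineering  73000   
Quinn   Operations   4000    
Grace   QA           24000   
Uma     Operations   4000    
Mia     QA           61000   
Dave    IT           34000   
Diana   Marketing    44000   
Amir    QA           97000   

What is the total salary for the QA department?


QA department members:
  Grace: 24000
  Mia: 61000
  Amir: 97000
Total = 24000 + 61000 + 97000 = 182000

ANSWER: 182000


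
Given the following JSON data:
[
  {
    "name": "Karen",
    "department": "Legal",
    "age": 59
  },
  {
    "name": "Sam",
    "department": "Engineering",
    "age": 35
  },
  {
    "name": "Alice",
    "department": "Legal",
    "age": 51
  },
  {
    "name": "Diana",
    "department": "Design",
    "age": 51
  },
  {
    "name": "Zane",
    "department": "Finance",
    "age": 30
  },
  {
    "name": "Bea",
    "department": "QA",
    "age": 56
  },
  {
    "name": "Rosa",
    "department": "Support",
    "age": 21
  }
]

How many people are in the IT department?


Scanning records for department = IT
  No matches found
Count: 0

ANSWER: 0


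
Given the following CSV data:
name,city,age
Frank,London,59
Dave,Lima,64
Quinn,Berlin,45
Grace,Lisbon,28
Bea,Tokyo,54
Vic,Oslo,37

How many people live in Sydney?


Scanning city column for 'Sydney':
Total matches: 0

ANSWER: 0


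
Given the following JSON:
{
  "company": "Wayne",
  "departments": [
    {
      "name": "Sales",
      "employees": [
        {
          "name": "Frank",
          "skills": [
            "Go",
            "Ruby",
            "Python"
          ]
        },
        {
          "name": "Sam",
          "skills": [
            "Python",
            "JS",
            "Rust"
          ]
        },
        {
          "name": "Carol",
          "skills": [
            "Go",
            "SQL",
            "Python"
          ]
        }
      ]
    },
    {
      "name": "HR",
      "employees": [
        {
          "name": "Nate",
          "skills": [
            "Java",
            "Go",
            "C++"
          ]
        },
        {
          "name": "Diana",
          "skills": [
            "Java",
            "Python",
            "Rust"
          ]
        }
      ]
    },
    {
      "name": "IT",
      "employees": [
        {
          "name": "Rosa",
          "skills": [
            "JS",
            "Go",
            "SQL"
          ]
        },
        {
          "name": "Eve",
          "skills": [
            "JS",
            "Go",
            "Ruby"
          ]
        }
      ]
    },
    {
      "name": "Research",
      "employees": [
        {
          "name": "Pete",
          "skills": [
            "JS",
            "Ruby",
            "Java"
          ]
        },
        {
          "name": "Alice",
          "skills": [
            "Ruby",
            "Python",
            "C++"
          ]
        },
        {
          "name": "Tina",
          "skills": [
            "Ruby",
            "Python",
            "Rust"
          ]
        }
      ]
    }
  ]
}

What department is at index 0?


Path: departments[0].name
Value: Sales

ANSWER: Sales


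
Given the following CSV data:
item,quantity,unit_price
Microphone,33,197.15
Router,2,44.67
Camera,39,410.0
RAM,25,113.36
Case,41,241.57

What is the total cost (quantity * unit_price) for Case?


Row: Case
quantity = 41
unit_price = 241.57
total = 41 * 241.57 = 9904.37

ANSWER: 9904.37


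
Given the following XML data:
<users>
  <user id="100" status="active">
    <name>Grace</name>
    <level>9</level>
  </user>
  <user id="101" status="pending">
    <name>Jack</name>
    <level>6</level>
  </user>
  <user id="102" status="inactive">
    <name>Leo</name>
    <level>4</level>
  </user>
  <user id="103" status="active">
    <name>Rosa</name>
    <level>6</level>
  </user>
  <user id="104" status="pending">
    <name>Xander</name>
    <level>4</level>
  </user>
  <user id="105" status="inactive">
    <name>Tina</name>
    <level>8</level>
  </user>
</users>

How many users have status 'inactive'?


Counting users with status='inactive':
  Leo (id=102) -> MATCH
  Tina (id=105) -> MATCH
Count: 2

ANSWER: 2


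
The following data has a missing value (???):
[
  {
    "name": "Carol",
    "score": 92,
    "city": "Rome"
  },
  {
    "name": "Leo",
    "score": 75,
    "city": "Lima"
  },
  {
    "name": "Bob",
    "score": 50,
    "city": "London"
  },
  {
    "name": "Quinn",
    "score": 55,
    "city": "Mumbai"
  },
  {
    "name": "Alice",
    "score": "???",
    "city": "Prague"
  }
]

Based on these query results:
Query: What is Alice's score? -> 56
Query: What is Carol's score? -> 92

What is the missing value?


The missing value is Alice's score
From query: Alice's score = 56

ANSWER: 56


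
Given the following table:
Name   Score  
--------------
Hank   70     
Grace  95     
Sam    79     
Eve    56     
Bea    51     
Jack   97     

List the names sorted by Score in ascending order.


Sorting by Score (ascending):
  Bea: 51
  Eve: 56
  Hank: 70
  Sam: 79
  Grace: 95
  Jack: 97


ANSWER: Bea, Eve, Hank, Sam, Grace, Jack


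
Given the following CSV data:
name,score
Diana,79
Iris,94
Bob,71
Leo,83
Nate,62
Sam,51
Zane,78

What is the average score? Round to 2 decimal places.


Scores: 79, 94, 71, 83, 62, 51, 78
Sum = 518
Count = 7
Average = 518 / 7 = 74.00

ANSWER: 74.00


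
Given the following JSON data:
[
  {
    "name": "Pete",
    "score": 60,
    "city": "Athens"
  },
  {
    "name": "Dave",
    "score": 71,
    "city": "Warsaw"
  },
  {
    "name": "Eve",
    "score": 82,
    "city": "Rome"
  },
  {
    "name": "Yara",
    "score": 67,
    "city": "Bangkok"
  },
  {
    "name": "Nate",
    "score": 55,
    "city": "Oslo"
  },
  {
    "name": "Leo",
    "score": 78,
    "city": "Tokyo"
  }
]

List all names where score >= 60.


Filtering records where score >= 60:
  Pete (score=60) -> YES
  Dave (score=71) -> YES
  Eve (score=82) -> YES
  Yara (score=67) -> YES
  Nate (score=55) -> no
  Leo (score=78) -> YES


ANSWER: Pete, Dave, Eve, Yara, Leo


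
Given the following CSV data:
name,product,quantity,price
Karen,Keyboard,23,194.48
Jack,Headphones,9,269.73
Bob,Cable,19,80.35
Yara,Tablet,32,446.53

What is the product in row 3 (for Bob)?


Row 3: Bob
Column 'product' = Cable

ANSWER: Cable


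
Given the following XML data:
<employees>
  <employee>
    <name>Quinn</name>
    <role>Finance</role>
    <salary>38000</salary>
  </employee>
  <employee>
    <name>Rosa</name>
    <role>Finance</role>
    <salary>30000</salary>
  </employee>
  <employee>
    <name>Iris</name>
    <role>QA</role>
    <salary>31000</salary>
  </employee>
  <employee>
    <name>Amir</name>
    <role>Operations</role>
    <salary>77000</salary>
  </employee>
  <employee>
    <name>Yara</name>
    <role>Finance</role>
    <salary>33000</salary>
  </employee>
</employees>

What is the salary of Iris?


Searching for <employee> with <name>Iris</name>
Found at position 3
<salary>31000</salary>

ANSWER: 31000


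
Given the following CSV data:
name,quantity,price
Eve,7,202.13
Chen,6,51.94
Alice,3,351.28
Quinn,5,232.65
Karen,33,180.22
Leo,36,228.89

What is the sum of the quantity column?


Values in 'quantity' column:
  Row 1: 7
  Row 2: 6
  Row 3: 3
  Row 4: 5
  Row 5: 33
  Row 6: 36
Sum = 7 + 6 + 3 + 5 + 33 + 36 = 90

ANSWER: 90


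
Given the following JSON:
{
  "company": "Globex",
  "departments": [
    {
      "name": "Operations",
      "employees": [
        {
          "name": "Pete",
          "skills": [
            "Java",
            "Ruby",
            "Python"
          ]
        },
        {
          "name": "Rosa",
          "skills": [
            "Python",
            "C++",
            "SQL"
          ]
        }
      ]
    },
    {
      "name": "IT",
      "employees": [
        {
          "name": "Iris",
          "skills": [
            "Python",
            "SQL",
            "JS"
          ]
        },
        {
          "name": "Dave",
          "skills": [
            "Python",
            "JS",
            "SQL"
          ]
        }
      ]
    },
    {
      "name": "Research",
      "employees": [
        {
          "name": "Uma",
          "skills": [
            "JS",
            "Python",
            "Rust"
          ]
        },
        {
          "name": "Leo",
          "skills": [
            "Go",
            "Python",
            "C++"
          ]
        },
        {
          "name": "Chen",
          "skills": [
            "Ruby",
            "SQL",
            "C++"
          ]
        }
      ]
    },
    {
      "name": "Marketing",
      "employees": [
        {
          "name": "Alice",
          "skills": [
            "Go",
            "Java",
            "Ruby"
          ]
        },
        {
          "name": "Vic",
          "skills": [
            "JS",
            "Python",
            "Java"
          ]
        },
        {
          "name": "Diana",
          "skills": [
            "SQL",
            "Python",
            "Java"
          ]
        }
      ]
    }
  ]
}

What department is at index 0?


Path: departments[0].name
Value: Operations

ANSWER: Operations


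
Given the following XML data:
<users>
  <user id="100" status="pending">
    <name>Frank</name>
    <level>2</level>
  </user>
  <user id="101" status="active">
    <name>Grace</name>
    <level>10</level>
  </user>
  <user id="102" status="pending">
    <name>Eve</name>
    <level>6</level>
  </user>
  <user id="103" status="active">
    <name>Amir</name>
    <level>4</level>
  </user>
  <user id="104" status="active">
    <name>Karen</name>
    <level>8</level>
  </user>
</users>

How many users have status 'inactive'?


Counting users with status='inactive':
Count: 0

ANSWER: 0


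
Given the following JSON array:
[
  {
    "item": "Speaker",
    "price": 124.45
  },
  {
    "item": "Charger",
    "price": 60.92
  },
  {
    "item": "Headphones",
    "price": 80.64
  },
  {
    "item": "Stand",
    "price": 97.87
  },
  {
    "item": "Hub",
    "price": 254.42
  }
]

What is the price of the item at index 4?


Array index 4 -> Hub
price = 254.42

ANSWER: 254.42


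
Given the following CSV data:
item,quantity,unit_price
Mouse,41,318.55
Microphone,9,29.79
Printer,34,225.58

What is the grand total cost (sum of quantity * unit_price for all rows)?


Computing row totals:
  Mouse: 41 * 318.55 = 13060.55
  Microphone: 9 * 29.79 = 268.11
  Printer: 34 * 225.58 = 7669.72
Grand total = 13060.55 + 268.11 + 7669.72 = 20998.38

ANSWER: 20998.38


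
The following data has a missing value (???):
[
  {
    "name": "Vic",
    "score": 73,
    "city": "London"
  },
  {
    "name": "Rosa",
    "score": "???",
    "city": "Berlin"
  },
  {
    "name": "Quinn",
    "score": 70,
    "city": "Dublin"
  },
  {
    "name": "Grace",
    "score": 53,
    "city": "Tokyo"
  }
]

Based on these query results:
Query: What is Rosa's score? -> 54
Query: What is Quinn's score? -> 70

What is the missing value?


The missing value is Rosa's score
From query: Rosa's score = 54

ANSWER: 54


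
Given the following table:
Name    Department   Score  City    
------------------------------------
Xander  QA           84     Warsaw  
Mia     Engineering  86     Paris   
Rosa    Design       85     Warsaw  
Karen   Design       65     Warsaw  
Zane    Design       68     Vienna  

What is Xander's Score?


Row 1: Xander
Score = 84

ANSWER: 84


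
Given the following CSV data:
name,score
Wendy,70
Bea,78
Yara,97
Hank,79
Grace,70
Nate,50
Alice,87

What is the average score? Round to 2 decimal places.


Scores: 70, 78, 97, 79, 70, 50, 87
Sum = 531
Count = 7
Average = 531 / 7 = 75.86

ANSWER: 75.86


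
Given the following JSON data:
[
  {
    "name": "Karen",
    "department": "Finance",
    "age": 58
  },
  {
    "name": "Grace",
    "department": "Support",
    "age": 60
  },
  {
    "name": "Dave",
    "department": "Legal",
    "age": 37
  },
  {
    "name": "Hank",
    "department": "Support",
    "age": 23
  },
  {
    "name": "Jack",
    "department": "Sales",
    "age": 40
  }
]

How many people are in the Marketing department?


Scanning records for department = Marketing
  No matches found
Count: 0

ANSWER: 0


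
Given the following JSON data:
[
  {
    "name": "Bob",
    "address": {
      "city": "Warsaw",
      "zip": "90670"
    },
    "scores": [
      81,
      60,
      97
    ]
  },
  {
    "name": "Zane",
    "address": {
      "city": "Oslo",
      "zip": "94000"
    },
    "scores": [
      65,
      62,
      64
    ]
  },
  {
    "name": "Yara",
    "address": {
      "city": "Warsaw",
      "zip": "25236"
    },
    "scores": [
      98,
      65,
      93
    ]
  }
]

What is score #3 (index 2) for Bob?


Path: records[0].scores[2]
Value: 97

ANSWER: 97


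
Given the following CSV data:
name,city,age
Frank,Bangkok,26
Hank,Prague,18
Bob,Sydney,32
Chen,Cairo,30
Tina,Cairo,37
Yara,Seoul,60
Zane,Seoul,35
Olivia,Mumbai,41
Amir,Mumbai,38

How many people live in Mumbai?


Scanning city column for 'Mumbai':
  Row 8: Olivia -> MATCH
  Row 9: Amir -> MATCH
Total matches: 2

ANSWER: 2


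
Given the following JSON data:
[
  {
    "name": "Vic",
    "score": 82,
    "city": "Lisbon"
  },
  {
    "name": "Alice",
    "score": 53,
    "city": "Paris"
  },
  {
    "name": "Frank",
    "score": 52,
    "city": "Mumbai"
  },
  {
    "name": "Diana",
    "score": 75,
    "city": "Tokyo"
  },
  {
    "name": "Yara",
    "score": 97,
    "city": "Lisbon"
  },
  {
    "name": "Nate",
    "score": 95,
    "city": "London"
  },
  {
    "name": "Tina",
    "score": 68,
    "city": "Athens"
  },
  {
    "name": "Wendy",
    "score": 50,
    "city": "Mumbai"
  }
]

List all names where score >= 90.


Filtering records where score >= 90:
  Vic (score=82) -> no
  Alice (score=53) -> no
  Frank (score=52) -> no
  Diana (score=75) -> no
  Yara (score=97) -> YES
  Nate (score=95) -> YES
  Tina (score=68) -> no
  Wendy (score=50) -> no


ANSWER: Yara, Nate


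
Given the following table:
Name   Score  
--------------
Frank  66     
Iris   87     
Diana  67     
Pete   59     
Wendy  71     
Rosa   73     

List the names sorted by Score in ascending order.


Sorting by Score (ascending):
  Pete: 59
  Frank: 66
  Diana: 67
  Wendy: 71
  Rosa: 73
  Iris: 87


ANSWER: Pete, Frank, Diana, Wendy, Rosa, Iris


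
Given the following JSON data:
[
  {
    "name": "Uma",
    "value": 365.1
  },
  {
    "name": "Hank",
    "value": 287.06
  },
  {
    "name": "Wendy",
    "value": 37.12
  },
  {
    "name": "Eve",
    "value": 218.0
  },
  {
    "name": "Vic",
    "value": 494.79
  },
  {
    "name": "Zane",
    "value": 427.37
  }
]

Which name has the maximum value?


Comparing values:
  Uma: 365.1
  Hank: 287.06
  Wendy: 37.12
  Eve: 218.0
  Vic: 494.79
  Zane: 427.37
Maximum: Vic (494.79)

ANSWER: Vic


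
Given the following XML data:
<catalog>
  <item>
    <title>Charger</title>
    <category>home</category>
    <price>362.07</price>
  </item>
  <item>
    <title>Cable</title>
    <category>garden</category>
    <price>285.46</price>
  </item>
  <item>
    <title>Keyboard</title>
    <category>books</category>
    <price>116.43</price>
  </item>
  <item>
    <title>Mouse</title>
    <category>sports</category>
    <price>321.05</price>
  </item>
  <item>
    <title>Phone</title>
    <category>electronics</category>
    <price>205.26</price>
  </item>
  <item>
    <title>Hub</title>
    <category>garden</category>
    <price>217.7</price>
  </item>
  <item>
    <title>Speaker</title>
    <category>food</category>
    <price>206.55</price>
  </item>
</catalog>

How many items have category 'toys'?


Scanning <item> elements for <category>toys</category>:
Count: 0

ANSWER: 0


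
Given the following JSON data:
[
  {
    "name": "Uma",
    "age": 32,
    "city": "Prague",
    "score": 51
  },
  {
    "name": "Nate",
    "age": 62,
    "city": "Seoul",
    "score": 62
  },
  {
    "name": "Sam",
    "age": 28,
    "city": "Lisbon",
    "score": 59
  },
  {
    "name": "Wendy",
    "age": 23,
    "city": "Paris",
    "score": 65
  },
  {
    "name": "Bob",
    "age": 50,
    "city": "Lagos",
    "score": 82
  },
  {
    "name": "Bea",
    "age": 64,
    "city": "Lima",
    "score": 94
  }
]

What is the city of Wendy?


Looking up record where name = Wendy
Record index: 3
Field 'city' = Paris

ANSWER: Paris


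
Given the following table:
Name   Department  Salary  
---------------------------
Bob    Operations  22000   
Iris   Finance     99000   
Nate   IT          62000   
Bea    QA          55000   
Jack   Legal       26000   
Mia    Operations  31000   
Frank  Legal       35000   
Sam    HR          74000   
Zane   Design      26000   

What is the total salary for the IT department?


IT department members:
  Nate: 62000
Total = 62000 = 62000

ANSWER: 62000


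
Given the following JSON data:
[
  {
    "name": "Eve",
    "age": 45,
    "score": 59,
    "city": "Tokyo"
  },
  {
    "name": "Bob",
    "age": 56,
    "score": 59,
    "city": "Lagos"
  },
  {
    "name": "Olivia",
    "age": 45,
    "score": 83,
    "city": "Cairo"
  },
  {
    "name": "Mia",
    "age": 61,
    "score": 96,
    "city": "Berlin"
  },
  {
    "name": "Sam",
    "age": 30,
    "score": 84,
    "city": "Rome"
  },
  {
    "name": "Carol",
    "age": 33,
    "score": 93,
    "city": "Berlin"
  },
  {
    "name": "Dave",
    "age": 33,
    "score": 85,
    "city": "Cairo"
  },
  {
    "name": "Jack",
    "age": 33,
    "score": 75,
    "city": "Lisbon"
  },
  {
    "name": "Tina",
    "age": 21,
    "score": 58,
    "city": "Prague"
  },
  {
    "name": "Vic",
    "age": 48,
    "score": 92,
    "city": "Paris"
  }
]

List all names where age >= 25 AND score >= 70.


Checking both conditions:
  Eve (age=45, score=59) -> no
  Bob (age=56, score=59) -> no
  Olivia (age=45, score=83) -> YES
  Mia (age=61, score=96) -> YES
  Sam (age=30, score=84) -> YES
  Carol (age=33, score=93) -> YES
  Dave (age=33, score=85) -> YES
  Jack (age=33, score=75) -> YES
  Tina (age=21, score=58) -> no
  Vic (age=48, score=92) -> YES


ANSWER: Olivia, Mia, Sam, Carol, Dave, Jack, Vic


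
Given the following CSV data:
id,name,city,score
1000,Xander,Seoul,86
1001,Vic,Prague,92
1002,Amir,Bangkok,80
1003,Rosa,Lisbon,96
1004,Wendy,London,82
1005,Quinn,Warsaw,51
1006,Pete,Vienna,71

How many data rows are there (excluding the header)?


Counting rows (excluding header):
Header: id,name,city,score
Data rows: 7

ANSWER: 7


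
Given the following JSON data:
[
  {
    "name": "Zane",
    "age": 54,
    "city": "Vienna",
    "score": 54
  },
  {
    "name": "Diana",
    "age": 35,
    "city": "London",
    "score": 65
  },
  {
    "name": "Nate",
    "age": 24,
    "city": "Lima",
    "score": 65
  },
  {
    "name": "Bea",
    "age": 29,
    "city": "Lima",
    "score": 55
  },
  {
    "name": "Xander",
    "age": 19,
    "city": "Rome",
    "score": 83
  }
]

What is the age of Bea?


Looking up record where name = Bea
Record index: 3
Field 'age' = 29

ANSWER: 29


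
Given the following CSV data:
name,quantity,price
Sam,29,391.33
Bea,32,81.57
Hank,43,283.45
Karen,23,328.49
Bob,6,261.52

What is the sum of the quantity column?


Values in 'quantity' column:
  Row 1: 29
  Row 2: 32
  Row 3: 43
  Row 4: 23
  Row 5: 6
Sum = 29 + 32 + 43 + 23 + 6 = 133

ANSWER: 133


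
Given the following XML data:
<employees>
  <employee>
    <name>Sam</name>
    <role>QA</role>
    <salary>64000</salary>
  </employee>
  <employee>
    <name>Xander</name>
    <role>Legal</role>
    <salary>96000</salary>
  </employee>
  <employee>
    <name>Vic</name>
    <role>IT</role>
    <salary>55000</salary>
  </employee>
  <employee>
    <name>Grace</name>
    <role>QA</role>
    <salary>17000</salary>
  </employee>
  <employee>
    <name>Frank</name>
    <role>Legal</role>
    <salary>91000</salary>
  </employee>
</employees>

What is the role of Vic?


Searching for <employee> with <name>Vic</name>
Found at position 3
<role>IT</role>

ANSWER: IT


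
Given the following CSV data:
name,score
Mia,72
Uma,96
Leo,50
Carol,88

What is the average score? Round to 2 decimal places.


Scores: 72, 96, 50, 88
Sum = 306
Count = 4
Average = 306 / 4 = 76.50

ANSWER: 76.50


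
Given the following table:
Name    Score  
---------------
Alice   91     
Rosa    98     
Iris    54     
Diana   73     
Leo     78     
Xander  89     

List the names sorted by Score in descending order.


Sorting by Score (descending):
  Rosa: 98
  Alice: 91
  Xander: 89
  Leo: 78
  Diana: 73
  Iris: 54


ANSWER: Rosa, Alice, Xander, Leo, Diana, Iris


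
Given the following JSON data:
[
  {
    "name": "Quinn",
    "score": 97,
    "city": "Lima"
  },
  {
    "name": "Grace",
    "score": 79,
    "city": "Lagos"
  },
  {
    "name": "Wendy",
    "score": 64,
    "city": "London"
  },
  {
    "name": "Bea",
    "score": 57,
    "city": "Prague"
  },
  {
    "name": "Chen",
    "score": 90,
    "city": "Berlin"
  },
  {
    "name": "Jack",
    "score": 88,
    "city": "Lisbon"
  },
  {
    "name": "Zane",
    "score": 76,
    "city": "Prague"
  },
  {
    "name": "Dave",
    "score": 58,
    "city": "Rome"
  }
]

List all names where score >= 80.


Filtering records where score >= 80:
  Quinn (score=97) -> YES
  Grace (score=79) -> no
  Wendy (score=64) -> no
  Bea (score=57) -> no
  Chen (score=90) -> YES
  Jack (score=88) -> YES
  Zane (score=76) -> no
  Dave (score=58) -> no


ANSWER: Quinn, Chen, Jack


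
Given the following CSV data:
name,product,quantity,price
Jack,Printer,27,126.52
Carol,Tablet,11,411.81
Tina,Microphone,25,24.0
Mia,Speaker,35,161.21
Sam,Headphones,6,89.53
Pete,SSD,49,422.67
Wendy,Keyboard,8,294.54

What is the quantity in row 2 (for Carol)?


Row 2: Carol
Column 'quantity' = 11

ANSWER: 11


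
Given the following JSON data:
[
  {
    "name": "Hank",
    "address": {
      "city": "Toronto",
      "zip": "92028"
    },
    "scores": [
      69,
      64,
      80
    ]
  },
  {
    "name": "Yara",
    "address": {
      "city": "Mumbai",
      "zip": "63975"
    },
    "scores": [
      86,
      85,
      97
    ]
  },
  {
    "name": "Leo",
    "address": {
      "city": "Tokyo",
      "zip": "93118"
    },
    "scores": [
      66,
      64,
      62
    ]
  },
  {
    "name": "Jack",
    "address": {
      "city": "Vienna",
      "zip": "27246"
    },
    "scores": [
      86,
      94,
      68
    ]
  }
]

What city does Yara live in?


Path: records[1].address.city
Value: Mumbai

ANSWER: Mumbai


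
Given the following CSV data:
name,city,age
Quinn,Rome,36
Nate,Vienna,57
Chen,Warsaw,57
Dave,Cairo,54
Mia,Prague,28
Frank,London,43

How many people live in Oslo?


Scanning city column for 'Oslo':
Total matches: 0

ANSWER: 0


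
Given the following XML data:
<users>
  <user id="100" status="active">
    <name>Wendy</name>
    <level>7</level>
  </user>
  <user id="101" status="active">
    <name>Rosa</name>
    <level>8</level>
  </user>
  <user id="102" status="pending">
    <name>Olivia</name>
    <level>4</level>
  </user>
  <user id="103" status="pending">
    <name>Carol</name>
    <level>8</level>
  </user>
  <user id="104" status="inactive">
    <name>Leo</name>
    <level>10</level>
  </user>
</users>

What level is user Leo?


Finding user: Leo
<level>10</level>

ANSWER: 10


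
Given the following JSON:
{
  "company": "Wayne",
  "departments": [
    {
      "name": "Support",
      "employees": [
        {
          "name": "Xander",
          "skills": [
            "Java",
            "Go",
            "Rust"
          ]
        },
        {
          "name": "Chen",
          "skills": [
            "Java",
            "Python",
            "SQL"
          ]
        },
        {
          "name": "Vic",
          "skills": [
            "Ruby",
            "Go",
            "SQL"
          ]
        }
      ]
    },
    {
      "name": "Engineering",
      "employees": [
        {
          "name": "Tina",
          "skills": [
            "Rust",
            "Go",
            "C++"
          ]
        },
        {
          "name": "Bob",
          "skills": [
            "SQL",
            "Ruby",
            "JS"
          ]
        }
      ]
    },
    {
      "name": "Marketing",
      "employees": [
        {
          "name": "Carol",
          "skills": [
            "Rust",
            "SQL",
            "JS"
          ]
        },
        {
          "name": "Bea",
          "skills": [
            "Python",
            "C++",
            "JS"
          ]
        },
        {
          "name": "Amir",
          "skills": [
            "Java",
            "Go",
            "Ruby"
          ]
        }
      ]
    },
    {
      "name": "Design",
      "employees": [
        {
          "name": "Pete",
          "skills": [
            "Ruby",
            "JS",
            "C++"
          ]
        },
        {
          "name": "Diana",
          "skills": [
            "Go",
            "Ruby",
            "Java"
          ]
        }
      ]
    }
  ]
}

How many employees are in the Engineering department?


Path: departments[1].employees
Count: 2

ANSWER: 2


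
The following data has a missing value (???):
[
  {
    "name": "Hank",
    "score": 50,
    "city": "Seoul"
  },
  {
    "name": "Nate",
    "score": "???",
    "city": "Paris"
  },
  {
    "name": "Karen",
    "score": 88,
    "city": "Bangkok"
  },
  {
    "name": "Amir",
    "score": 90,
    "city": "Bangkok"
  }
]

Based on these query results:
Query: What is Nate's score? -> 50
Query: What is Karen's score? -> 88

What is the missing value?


The missing value is Nate's score
From query: Nate's score = 50

ANSWER: 50


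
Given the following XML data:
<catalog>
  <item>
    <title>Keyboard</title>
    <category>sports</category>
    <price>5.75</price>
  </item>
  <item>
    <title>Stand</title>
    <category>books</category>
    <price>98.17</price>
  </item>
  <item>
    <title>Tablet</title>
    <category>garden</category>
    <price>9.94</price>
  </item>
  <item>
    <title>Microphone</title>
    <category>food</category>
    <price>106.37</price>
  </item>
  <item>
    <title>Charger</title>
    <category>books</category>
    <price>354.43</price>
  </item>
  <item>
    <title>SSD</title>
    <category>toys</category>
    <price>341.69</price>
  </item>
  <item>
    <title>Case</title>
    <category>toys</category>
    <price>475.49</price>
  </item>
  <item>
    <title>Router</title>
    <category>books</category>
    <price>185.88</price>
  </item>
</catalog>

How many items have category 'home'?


Scanning <item> elements for <category>home</category>:
Count: 0

ANSWER: 0


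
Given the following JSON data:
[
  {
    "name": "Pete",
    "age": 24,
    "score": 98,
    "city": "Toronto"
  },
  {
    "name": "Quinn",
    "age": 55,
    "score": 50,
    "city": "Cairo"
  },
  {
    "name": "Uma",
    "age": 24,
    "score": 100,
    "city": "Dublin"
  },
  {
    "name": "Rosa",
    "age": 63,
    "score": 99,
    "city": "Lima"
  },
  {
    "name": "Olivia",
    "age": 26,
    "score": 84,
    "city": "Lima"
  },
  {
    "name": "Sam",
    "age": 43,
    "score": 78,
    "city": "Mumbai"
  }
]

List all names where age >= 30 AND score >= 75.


Checking both conditions:
  Pete (age=24, score=98) -> no
  Quinn (age=55, score=50) -> no
  Uma (age=24, score=100) -> no
  Rosa (age=63, score=99) -> YES
  Olivia (age=26, score=84) -> no
  Sam (age=43, score=78) -> YES


ANSWER: Rosa, Sam


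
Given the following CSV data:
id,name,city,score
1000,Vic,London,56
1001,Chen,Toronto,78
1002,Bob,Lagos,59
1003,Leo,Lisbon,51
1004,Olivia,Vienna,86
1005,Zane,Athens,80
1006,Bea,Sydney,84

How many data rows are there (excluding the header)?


Counting rows (excluding header):
Header: id,name,city,score
Data rows: 7

ANSWER: 7


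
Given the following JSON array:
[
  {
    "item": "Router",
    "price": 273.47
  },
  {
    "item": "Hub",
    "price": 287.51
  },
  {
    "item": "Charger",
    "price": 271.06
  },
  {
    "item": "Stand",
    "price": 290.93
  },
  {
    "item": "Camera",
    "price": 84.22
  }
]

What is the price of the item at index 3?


Array index 3 -> Stand
price = 290.93

ANSWER: 290.93


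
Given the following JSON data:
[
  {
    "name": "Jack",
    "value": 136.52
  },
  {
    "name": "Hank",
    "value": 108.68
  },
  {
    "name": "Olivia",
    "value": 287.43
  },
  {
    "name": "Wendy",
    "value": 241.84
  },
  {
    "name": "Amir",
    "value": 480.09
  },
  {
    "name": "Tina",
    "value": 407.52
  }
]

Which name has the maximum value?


Comparing values:
  Jack: 136.52
  Hank: 108.68
  Olivia: 287.43
  Wendy: 241.84
  Amir: 480.09
  Tina: 407.52
Maximum: Amir (480.09)

ANSWER: Amir


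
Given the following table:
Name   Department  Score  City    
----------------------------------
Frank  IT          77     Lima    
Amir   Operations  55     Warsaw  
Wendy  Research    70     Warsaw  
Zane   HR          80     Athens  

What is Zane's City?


Row 4: Zane
City = Athens

ANSWER: Athens


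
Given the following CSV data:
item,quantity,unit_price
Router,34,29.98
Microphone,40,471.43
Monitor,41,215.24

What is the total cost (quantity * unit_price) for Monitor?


Row: Monitor
quantity = 41
unit_price = 215.24
total = 41 * 215.24 = 8824.84

ANSWER: 8824.84


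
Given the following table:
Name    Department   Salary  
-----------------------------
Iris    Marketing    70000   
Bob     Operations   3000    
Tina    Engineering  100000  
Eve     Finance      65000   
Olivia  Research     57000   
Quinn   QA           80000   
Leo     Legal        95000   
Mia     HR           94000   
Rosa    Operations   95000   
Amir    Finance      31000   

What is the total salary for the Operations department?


Operations department members:
  Bob: 3000
  Rosa: 95000
Total = 3000 + 95000 = 98000

ANSWER: 98000


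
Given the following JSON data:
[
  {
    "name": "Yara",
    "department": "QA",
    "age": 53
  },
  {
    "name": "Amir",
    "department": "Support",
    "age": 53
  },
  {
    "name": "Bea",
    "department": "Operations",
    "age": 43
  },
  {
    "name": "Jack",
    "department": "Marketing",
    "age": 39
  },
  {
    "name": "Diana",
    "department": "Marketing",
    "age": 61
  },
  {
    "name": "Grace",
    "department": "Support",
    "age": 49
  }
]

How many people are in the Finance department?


Scanning records for department = Finance
  No matches found
Count: 0

ANSWER: 0


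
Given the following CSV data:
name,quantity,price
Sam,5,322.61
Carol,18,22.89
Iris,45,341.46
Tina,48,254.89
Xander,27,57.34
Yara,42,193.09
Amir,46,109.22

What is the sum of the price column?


Values in 'price' column:
  Row 1: 322.61
  Row 2: 22.89
  Row 3: 341.46
  Row 4: 254.89
  Row 5: 57.34
  Row 6: 193.09
  Row 7: 109.22
Sum = 322.61 + 22.89 + 341.46 + 254.89 + 57.34 + 193.09 + 109.22 = 1301.5

ANSWER: 1301.5


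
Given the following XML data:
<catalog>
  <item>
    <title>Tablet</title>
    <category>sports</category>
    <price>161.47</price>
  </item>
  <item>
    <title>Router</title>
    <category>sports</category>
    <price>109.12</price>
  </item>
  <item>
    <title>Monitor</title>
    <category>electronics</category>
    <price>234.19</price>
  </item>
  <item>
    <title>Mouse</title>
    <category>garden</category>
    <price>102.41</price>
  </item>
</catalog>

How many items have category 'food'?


Scanning <item> elements for <category>food</category>:
Count: 0

ANSWER: 0


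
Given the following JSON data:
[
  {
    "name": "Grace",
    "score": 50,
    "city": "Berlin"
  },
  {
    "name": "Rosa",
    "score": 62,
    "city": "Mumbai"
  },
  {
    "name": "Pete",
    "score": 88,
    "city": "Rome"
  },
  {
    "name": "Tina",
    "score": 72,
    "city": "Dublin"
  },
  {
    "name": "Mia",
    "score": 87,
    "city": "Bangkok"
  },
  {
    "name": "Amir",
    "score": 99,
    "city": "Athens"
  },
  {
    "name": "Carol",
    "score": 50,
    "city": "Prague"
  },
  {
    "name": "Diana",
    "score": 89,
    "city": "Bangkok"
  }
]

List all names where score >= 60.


Filtering records where score >= 60:
  Grace (score=50) -> no
  Rosa (score=62) -> YES
  Pete (score=88) -> YES
  Tina (score=72) -> YES
  Mia (score=87) -> YES
  Amir (score=99) -> YES
  Carol (score=50) -> no
  Diana (score=89) -> YES


ANSWER: Rosa, Pete, Tina, Mia, Amir, Diana


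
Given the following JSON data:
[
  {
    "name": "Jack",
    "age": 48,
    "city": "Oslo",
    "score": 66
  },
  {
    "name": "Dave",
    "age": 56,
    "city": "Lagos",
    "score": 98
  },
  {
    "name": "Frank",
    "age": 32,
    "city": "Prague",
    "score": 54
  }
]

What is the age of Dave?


Looking up record where name = Dave
Record index: 1
Field 'age' = 56

ANSWER: 56


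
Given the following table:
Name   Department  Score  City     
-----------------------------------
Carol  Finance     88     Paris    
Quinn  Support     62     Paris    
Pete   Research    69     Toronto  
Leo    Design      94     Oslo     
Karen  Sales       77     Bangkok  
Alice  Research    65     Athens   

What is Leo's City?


Row 4: Leo
City = Oslo

ANSWER: Oslo


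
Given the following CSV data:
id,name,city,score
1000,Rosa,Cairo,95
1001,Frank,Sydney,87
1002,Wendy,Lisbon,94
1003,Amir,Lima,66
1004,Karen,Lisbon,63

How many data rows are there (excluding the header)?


Counting rows (excluding header):
Header: id,name,city,score
Data rows: 5

ANSWER: 5


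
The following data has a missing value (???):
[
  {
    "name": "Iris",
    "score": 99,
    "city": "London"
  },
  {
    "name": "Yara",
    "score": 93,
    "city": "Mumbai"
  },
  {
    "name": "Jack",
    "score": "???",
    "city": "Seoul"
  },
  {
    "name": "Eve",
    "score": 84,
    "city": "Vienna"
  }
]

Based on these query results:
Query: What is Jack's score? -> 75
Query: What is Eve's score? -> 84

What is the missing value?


The missing value is Jack's score
From query: Jack's score = 75

ANSWER: 75


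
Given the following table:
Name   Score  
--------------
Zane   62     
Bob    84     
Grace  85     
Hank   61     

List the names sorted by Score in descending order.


Sorting by Score (descending):
  Grace: 85
  Bob: 84
  Zane: 62
  Hank: 61


ANSWER: Grace, Bob, Zane, Hank


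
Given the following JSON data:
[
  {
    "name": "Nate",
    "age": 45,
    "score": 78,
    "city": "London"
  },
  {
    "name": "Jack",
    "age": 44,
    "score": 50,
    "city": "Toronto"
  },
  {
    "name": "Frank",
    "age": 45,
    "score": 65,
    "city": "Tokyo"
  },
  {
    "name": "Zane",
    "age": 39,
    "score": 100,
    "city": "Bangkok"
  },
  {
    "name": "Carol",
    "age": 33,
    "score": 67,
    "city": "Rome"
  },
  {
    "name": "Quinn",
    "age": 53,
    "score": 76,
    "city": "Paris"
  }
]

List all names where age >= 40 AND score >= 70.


Checking both conditions:
  Nate (age=45, score=78) -> YES
  Jack (age=44, score=50) -> no
  Frank (age=45, score=65) -> no
  Zane (age=39, score=100) -> no
  Carol (age=33, score=67) -> no
  Quinn (age=53, score=76) -> YES


ANSWER: Nate, Quinn


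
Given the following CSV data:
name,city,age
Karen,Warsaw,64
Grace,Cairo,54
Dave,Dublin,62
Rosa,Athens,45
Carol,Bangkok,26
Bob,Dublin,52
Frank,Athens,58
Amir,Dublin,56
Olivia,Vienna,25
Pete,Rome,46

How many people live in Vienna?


Scanning city column for 'Vienna':
  Row 9: Olivia -> MATCH
Total matches: 1

ANSWER: 1


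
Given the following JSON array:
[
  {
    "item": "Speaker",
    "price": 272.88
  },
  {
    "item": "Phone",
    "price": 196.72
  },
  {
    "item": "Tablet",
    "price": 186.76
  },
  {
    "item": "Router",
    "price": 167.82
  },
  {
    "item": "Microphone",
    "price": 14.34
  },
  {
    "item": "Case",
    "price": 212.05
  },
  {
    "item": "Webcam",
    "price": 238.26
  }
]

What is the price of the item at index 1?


Array index 1 -> Phone
price = 196.72

ANSWER: 196.72
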